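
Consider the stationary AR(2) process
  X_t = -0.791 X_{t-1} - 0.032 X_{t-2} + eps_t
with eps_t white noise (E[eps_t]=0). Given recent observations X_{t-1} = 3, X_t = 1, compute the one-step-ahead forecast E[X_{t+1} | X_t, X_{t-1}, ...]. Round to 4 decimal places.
E[X_{t+1} \mid \mathcal F_t] = -0.8870

For an AR(p) model X_t = c + sum_i phi_i X_{t-i} + eps_t, the
one-step-ahead conditional mean is
  E[X_{t+1} | X_t, ...] = c + sum_i phi_i X_{t+1-i}.
Substitute known values:
  E[X_{t+1} | ...] = (-0.791) * (1) + (-0.032) * (3)
                   = -0.8870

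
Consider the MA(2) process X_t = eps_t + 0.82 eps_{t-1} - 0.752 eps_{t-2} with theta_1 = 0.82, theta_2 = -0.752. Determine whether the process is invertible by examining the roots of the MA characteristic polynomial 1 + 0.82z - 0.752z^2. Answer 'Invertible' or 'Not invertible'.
\text{Not invertible}

The MA(q) characteristic polynomial is P(z) = 1 + 0.82z - 0.752z^2.
Invertibility requires all roots to lie outside the unit circle, i.e. |z| > 1 for every root.
Set 1 + (0.82) z + (-0.752) z^2 = 0, i.e. a z^2 + b z + c = 0 with a = -0.752, b = 0.82, c = 1.
Discriminant D = b^2 - 4ac = (0.82)^2 - 4*(-0.752)*1 = 0.6724 - (-3.008) = 3.6804.
D >= 0, so the roots are real: z = (-b +/- sqrt(D)) / (2a) = (-0.82 +/- 1.918437) / (-1.504).
  z_1 = (-0.82 + 1.918437) / (-1.504) = -0.7303,   |z_1| = 0.7303.
  z_2 = (-0.82 - 1.918437) / (-1.504) = 1.8208,   |z_2| = 1.8208.
Moduli of all roots: 0.7303, 1.8208.
All moduli strictly greater than 1? No.
Verdict: Not invertible.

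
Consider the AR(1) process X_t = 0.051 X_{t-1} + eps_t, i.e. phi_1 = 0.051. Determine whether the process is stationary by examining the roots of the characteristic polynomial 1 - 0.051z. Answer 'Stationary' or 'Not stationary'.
\text{Stationary}

The AR(p) characteristic polynomial is P(z) = 1 - 0.051z.
Stationarity requires all roots to lie outside the unit circle, i.e. |z| > 1 for every root.
This is linear in z: 1 + (-0.051) z = 0  =>  z = -1/(-0.051) = 19.607843,  |z| = 19.607843.
Moduli of all roots: 19.6078.
All moduli strictly greater than 1? Yes.
Verdict: Stationary.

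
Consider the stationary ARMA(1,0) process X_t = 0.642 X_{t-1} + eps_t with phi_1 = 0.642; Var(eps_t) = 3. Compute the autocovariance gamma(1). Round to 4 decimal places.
\gamma(1) = 3.2764

Multiply the model equation by X_{t-k} and take expectations. With theta_0 = psi_0 = 1 and psi_j the MA(infinity) weights, this gives
  gamma(k) - sum_i phi_i gamma(k-i) = c_k,
  c_k = sigma^2 * sum_{j=k..q} theta_j psi_{j-k}   (c_k = 0 for k > q),
using gamma(-m) = gamma(m).
Pure AR (q = 0): c_0 = sigma^2 = 3, c_k = 0 for k >= 1.
Equations for k = 0 and k = 1 (AR order 1):
  gamma(0) = phi_1 gamma(1) + c_0
  gamma(1) = phi_1 gamma(0) + c_1
Substituting the second into the first: gamma(0) (1 - phi_1^2) = c_0 + phi_1 c_1, so
  gamma(0) = c_0 / (1 - phi_1^2) = 3 / (1 - (0.642)^2) = 3 / 0.587836 = 5.103464.
  gamma(1) = phi_1 gamma(0) = (0.642)(5.103464) = 3.276424.
Therefore gamma(1) = 3.2764 (to 4 decimal places).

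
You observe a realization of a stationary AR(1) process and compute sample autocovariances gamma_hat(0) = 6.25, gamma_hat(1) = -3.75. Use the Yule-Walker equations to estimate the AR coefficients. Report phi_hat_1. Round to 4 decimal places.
\hat\phi_{1} = -0.6000

The Yule-Walker equations for an AR(p) process read, in matrix form,
  Gamma_p phi = r_p,   with   (Gamma_p)_{ij} = gamma(|i - j|),
                       (r_p)_i = gamma(i),   i,j = 1..p.
Substitute the sample gammas (Toeplitz matrix and right-hand side of size 1):
  Gamma_p = [[6.25]]
  r_p     = [-3.75]
With p = 1 this is the single equation gamma(0) phi_1 = gamma(1):
  phi_hat_1 = gamma(1) / gamma(0) = -3.75 / 6.25 = -0.6000.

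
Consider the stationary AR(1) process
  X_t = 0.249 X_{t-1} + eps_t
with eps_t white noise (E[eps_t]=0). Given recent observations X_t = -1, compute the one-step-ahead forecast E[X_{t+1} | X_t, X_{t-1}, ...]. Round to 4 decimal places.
E[X_{t+1} \mid \mathcal F_t] = -0.2490

For an AR(p) model X_t = c + sum_i phi_i X_{t-i} + eps_t, the
one-step-ahead conditional mean is
  E[X_{t+1} | X_t, ...] = c + sum_i phi_i X_{t+1-i}.
Substitute known values:
  E[X_{t+1} | ...] = (0.249) * (-1)
                   = -0.2490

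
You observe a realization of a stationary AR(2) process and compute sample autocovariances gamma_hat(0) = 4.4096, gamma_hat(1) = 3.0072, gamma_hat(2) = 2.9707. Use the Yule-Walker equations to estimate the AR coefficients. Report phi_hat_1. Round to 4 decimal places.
\hat\phi_{1} = 0.4160

The Yule-Walker equations for an AR(p) process read, in matrix form,
  Gamma_p phi = r_p,   with   (Gamma_p)_{ij} = gamma(|i - j|),
                       (r_p)_i = gamma(i),   i,j = 1..p.
Substitute the sample gammas (Toeplitz matrix and right-hand side of size 2):
  Gamma_p = [[4.4096, 3.0072], [3.0072, 4.4096]]
  r_p     = [3.0072, 2.9707]
Written out:
  4.4096 phi_1 + 3.0072 phi_2 = 3.0072
  3.0072 phi_1 + 4.4096 phi_2 = 2.9707
Solve by Cramer's rule:
  det = gamma(0)^2 - gamma(1)^2 = (4.4096)^2 - (3.0072)^2 = 19.44457216 - 9.04325184 = 10.40132032
  phi_hat_1 = [gamma(1) gamma(0) - gamma(1) gamma(2)] / det = [(3.0072)(4.4096) - (3.0072)(2.9707)] / 10.40132032 = 4.32706008 / 10.40132032 = 0.416
  phi_hat_2 = [gamma(0) gamma(2) - gamma(1)^2] / det = [(4.4096)(2.9707) - (3.0072)^2] / 10.40132032 = 4.05634688 / 10.40132032 = 0.39
So phi_hat = [0.4160, 0.3900].
Therefore phi_hat_1 = 0.4160.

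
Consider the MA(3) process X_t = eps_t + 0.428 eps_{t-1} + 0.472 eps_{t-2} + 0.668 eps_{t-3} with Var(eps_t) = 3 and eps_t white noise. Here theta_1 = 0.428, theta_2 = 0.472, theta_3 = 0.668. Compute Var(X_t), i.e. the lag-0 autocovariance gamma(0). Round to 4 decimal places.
\gamma(0) = 5.5566

For an MA(q) process X_t = eps_t + sum_i theta_i eps_{t-i} with
Var(eps_t) = sigma^2, the variance is
  gamma(0) = sigma^2 * (1 + sum_i theta_i^2).
  sum_i theta_i^2 = (0.428)^2 + (0.472)^2 + (0.668)^2 = 0.183184 + 0.222784 + 0.446224 = 0.852192.
  gamma(0) = 3 * (1 + 0.852192) = 3 * 1.852192 = 5.556576, which rounds to 5.5566.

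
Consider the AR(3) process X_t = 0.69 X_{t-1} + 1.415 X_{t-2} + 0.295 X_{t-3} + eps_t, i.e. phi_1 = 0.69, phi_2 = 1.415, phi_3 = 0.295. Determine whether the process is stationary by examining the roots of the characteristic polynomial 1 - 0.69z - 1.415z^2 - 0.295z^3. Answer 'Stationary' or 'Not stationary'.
\text{Not stationary}

The AR(p) characteristic polynomial is P(z) = 1 - 0.69z - 1.415z^2 - 0.295z^3.
Stationarity requires all roots to lie outside the unit circle, i.e. |z| > 1 for every root.
Degree 3: look for a simple real root z0 first, then factor out (1 - z/z0) and solve the remaining quadratic.
Testing z0 = -4: P(-4) = 1 + (-0.69)(-4) + (-1.415)(-4)^2 + (-0.295)(-4)^3
  = 1 + (2.76) + (-22.64) + (18.88) = 0.  So z_0 = -4 is a root, |z_0| = 4.
Divide out the factor (1 + 0.25 z) = (1 - z/z0) (since 1/z0 = -0.25):
  P(z) = (1 + 0.25 z)(1 + (-0.94) z + (-1.18) z^2)
  [check: z-coef -0.94 - (-0.25) = -0.69; z^2-coef -1.18 - (-0.25)(-0.94) = -1.415; z^3-coef -(-0.25)(-1.18) = -0.295.]
Remaining roots from the quadratic factor 1 + (-0.94) z + (-1.18) z^2:
  Set 1 + (-0.94) z + (-1.18) z^2 = 0, i.e. a z^2 + b z + c = 0 with a = -1.18, b = -0.94, c = 1.
  Discriminant D = b^2 - 4ac = (-0.94)^2 - 4*(-1.18)*1 = 0.8836 - (-4.72) = 5.6036.
  D >= 0, so the roots are real: z = (-b +/- sqrt(D)) / (2a) = (0.94 +/- 2.367192) / (-2.36).
    z_1 = (0.94 + 2.367192) / (-2.36) = -1.4014,   |z_1| = 1.4014.
    z_2 = (0.94 - 2.367192) / (-2.36) = 0.6047,   |z_2| = 0.6047.
Moduli of all roots: 4.0000, 1.4014, 0.6047.
All moduli strictly greater than 1? No.
Verdict: Not stationary.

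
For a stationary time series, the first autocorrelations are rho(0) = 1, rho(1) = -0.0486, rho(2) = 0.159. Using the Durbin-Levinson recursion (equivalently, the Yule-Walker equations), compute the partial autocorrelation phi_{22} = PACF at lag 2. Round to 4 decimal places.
\phi_{22} = 0.1570

The PACF at lag k is phi_{kk}, the last component of the solution
to the Yule-Walker system G_k phi = r_k where
  (G_k)_{ij} = rho(|i - j|), (r_k)_i = rho(i), i,j = 1..k.
Equivalently, Durbin-Levinson gives phi_{kk} iteratively:
  phi_{11} = rho(1)
  phi_{kk} = [rho(k) - sum_{j=1..k-1} phi_{k-1,j} rho(k-j)]
            / [1 - sum_{j=1..k-1} phi_{k-1,j} rho(j)],
  phi_{k,j} = phi_{k-1,j} - phi_{kk} phi_{k-1,k-j},  j = 1..k-1.
Step k = 1:
  phi_11 = rho(1) = -0.0486.
Step k = 2:
  phi_22 = [rho(2) - phi_11 rho(1)] / [1 - phi_11 rho(1)] = [0.159 - (-0.0486)(-0.0486)] / [1 - (-0.0486)(-0.0486)]
         = 0.15663804 / 0.99763804 = 0.157.
Therefore phi_{22} = 0.1570.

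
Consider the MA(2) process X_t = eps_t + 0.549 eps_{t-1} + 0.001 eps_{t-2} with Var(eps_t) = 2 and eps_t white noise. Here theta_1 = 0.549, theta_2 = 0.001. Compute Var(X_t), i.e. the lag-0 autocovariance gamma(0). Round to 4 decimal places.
\gamma(0) = 2.6028

For an MA(q) process X_t = eps_t + sum_i theta_i eps_{t-i} with
Var(eps_t) = sigma^2, the variance is
  gamma(0) = sigma^2 * (1 + sum_i theta_i^2).
  sum_i theta_i^2 = (0.549)^2 + (0.001)^2 = 0.301401 + 0.000001 = 0.301402.
  gamma(0) = 2 * (1 + 0.301402) = 2 * 1.301402 = 2.602804, which rounds to 2.6028.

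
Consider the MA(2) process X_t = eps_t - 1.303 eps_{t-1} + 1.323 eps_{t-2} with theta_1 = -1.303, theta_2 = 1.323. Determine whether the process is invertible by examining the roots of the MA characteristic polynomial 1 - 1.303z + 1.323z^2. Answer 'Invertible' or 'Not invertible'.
\text{Not invertible}

The MA(q) characteristic polynomial is P(z) = 1 - 1.303z + 1.323z^2.
Invertibility requires all roots to lie outside the unit circle, i.e. |z| > 1 for every root.
Set 1 + (-1.303) z + (1.323) z^2 = 0, i.e. a z^2 + b z + c = 0 with a = 1.323, b = -1.303, c = 1.
Discriminant D = b^2 - 4ac = (-1.303)^2 - 4*(1.323)*1 = 1.697809 - (5.292) = -3.594191.
D < 0, so the roots are the complex-conjugate pair z = (-b +/- i sqrt(-D)) / (2a) = 0.4924 +/- 0.7165i.
For a conjugate pair |z|^2 = z * conj(z) = (product of roots) = c/a = 1/(1.323) = 0.755858, so |z| = sqrt(0.755858) = 0.8694 for both roots.
Moduli of all roots: 0.8694, 0.8694.
All moduli strictly greater than 1? No.
Verdict: Not invertible.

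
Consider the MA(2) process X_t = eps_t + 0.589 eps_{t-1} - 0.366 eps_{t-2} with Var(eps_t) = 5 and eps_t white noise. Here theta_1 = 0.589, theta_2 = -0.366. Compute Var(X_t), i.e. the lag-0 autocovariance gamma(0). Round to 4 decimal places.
\gamma(0) = 7.4044

For an MA(q) process X_t = eps_t + sum_i theta_i eps_{t-i} with
Var(eps_t) = sigma^2, the variance is
  gamma(0) = sigma^2 * (1 + sum_i theta_i^2).
  sum_i theta_i^2 = (0.589)^2 + (-0.366)^2 = 0.346921 + 0.133956 = 0.480877.
  gamma(0) = 5 * (1 + 0.480877) = 5 * 1.480877 = 7.404385, which rounds to 7.4044.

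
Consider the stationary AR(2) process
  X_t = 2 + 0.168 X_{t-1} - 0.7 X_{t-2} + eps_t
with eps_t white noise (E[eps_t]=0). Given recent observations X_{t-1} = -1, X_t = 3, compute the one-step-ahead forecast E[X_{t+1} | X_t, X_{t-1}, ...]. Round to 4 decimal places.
E[X_{t+1} \mid \mathcal F_t] = 3.2040

For an AR(p) model X_t = c + sum_i phi_i X_{t-i} + eps_t, the
one-step-ahead conditional mean is
  E[X_{t+1} | X_t, ...] = c + sum_i phi_i X_{t+1-i}.
Substitute known values:
  E[X_{t+1} | ...] = 2 + (0.168) * (3) + (-0.7) * (-1)
                   = 3.2040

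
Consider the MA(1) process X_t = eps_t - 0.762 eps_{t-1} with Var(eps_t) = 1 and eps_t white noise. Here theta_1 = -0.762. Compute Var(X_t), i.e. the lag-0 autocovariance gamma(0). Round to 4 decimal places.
\gamma(0) = 1.5806

For an MA(q) process X_t = eps_t + sum_i theta_i eps_{t-i} with
Var(eps_t) = sigma^2, the variance is
  gamma(0) = sigma^2 * (1 + sum_i theta_i^2).
  sum_i theta_i^2 = (-0.762)^2 = 0.580644.
  gamma(0) = 1 * (1 + 0.580644) = 1 * 1.580644 = 1.580644, which rounds to 1.5806.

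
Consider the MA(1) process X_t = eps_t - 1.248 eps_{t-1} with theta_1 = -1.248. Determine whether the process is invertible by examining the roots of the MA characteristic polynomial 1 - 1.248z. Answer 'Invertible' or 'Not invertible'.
\text{Not invertible}

The MA(q) characteristic polynomial is P(z) = 1 - 1.248z.
Invertibility requires all roots to lie outside the unit circle, i.e. |z| > 1 for every root.
This is linear in z: 1 + (-1.248) z = 0  =>  z = -1/(-1.248) = 0.801282,  |z| = 0.801282.
Moduli of all roots: 0.8013.
All moduli strictly greater than 1? No.
Verdict: Not invertible.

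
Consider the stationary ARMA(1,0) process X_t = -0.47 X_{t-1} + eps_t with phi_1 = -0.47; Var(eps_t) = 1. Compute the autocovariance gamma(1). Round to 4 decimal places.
\gamma(1) = -0.6033

Multiply the model equation by X_{t-k} and take expectations. With theta_0 = psi_0 = 1 and psi_j the MA(infinity) weights, this gives
  gamma(k) - sum_i phi_i gamma(k-i) = c_k,
  c_k = sigma^2 * sum_{j=k..q} theta_j psi_{j-k}   (c_k = 0 for k > q),
using gamma(-m) = gamma(m).
Pure AR (q = 0): c_0 = sigma^2 = 1, c_k = 0 for k >= 1.
Equations for k = 0 and k = 1 (AR order 1):
  gamma(0) = phi_1 gamma(1) + c_0
  gamma(1) = phi_1 gamma(0) + c_1
Substituting the second into the first: gamma(0) (1 - phi_1^2) = c_0 + phi_1 c_1, so
  gamma(0) = c_0 / (1 - phi_1^2) = 1 / (1 - (-0.47)^2) = 1 / 0.7791 = 1.283532.
  gamma(1) = phi_1 gamma(0) = (-0.47)(1.283532) = -0.60326.
Therefore gamma(1) = -0.6033 (to 4 decimal places).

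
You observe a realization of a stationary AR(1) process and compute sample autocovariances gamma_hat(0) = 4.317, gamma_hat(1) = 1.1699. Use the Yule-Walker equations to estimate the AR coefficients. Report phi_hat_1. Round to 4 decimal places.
\hat\phi_{1} = 0.2710

The Yule-Walker equations for an AR(p) process read, in matrix form,
  Gamma_p phi = r_p,   with   (Gamma_p)_{ij} = gamma(|i - j|),
                       (r_p)_i = gamma(i),   i,j = 1..p.
Substitute the sample gammas (Toeplitz matrix and right-hand side of size 1):
  Gamma_p = [[4.317]]
  r_p     = [1.1699]
With p = 1 this is the single equation gamma(0) phi_1 = gamma(1):
  phi_hat_1 = gamma(1) / gamma(0) = 1.1699 / 4.317 = 0.2710.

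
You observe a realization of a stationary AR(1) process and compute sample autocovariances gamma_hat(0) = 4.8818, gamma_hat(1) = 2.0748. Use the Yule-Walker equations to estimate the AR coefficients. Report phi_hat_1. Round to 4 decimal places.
\hat\phi_{1} = 0.4250

The Yule-Walker equations for an AR(p) process read, in matrix form,
  Gamma_p phi = r_p,   with   (Gamma_p)_{ij} = gamma(|i - j|),
                       (r_p)_i = gamma(i),   i,j = 1..p.
Substitute the sample gammas (Toeplitz matrix and right-hand side of size 1):
  Gamma_p = [[4.8818]]
  r_p     = [2.0748]
With p = 1 this is the single equation gamma(0) phi_1 = gamma(1):
  phi_hat_1 = gamma(1) / gamma(0) = 2.0748 / 4.8818 = 0.4250.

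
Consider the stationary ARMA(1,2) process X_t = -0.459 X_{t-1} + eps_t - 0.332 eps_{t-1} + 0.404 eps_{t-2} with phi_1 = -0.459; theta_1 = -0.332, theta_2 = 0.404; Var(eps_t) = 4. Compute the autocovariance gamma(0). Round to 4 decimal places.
\gamma(0) = 9.4845

Multiply the model equation by X_{t-k} and take expectations. With theta_0 = psi_0 = 1 and psi_j the MA(infinity) weights, this gives
  gamma(k) - sum_i phi_i gamma(k-i) = c_k,
  c_k = sigma^2 * sum_{j=k..q} theta_j psi_{j-k}   (c_k = 0 for k > q),
using gamma(-m) = gamma(m).
psi-weights needed (psi_j = theta_j + sum_i phi_i psi_{j-i}):
  psi_1 = theta_1 + phi_1 = -0.332 + (-0.459) = -0.791
  psi_2 = theta_2 + phi_1 psi_1 = 0.404 + (-0.459)(-0.791) = 0.767069
Right-hand sides:
  c_0 = sigma^2 (1 + theta_1 psi_1 + theta_2 psi_2) = 4 * (1 + (-0.332)(-0.791) + (0.404)(0.767069)) = 4 * 1.572508 = 6.290032
  c_1 = sigma^2 (theta_1 + theta_2 psi_1) = 4 * (-0.332 + (0.404)(-0.791)) = -2.606256
  c_2 = sigma^2 theta_2 = 4 * (0.404) = 1.616
Equations for k = 0 and k = 1 (AR order 1):
  gamma(0) = phi_1 gamma(1) + c_0
  gamma(1) = phi_1 gamma(0) + c_1
Substituting the second into the first: gamma(0) (1 - phi_1^2) = c_0 + phi_1 c_1, so
  gamma(0) = (c_0 + phi_1 c_1) / (1 - phi_1^2) = (6.290032 + (-0.459)(-2.606256)) / (1 - (-0.459)^2) = 7.486303 / 0.789319 = 9.484509.
Therefore gamma(0) = 9.4845 (to 4 decimal places).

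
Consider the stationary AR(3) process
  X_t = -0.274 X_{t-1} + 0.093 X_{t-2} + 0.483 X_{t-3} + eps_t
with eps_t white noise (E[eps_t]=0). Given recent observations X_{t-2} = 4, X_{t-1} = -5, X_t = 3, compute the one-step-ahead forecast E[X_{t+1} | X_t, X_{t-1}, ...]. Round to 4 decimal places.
E[X_{t+1} \mid \mathcal F_t] = 0.6450

For an AR(p) model X_t = c + sum_i phi_i X_{t-i} + eps_t, the
one-step-ahead conditional mean is
  E[X_{t+1} | X_t, ...] = c + sum_i phi_i X_{t+1-i}.
Substitute known values:
  E[X_{t+1} | ...] = (-0.274) * (3) + (0.093) * (-5) + (0.483) * (4)
                   = 0.6450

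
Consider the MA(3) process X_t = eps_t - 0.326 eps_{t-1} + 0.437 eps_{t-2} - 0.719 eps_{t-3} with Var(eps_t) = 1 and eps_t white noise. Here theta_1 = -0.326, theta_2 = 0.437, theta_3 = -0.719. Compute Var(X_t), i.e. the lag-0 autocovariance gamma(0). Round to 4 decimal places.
\gamma(0) = 1.8142

For an MA(q) process X_t = eps_t + sum_i theta_i eps_{t-i} with
Var(eps_t) = sigma^2, the variance is
  gamma(0) = sigma^2 * (1 + sum_i theta_i^2).
  sum_i theta_i^2 = (-0.326)^2 + (0.437)^2 + (-0.719)^2 = 0.106276 + 0.190969 + 0.516961 = 0.814206.
  gamma(0) = 1 * (1 + 0.814206) = 1 * 1.814206 = 1.814206, which rounds to 1.8142.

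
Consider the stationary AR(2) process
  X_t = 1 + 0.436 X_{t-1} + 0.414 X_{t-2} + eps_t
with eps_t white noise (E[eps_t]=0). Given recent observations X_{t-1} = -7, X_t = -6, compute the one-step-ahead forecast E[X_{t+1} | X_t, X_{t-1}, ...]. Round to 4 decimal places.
E[X_{t+1} \mid \mathcal F_t] = -4.5140

For an AR(p) model X_t = c + sum_i phi_i X_{t-i} + eps_t, the
one-step-ahead conditional mean is
  E[X_{t+1} | X_t, ...] = c + sum_i phi_i X_{t+1-i}.
Substitute known values:
  E[X_{t+1} | ...] = 1 + (0.436) * (-6) + (0.414) * (-7)
                   = -4.5140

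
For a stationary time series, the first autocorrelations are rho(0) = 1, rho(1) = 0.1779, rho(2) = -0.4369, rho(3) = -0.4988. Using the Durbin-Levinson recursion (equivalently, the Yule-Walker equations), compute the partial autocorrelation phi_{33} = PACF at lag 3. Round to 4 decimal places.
\phi_{33} = -0.4010

The PACF at lag k is phi_{kk}, the last component of the solution
to the Yule-Walker system G_k phi = r_k where
  (G_k)_{ij} = rho(|i - j|), (r_k)_i = rho(i), i,j = 1..k.
Equivalently, Durbin-Levinson gives phi_{kk} iteratively:
  phi_{11} = rho(1)
  phi_{kk} = [rho(k) - sum_{j=1..k-1} phi_{k-1,j} rho(k-j)]
            / [1 - sum_{j=1..k-1} phi_{k-1,j} rho(j)],
  phi_{k,j} = phi_{k-1,j} - phi_{kk} phi_{k-1,k-j},  j = 1..k-1.
Step k = 1:
  phi_11 = rho(1) = 0.1779.
Step k = 2:
  phi_22 = [rho(2) - phi_11 rho(1)] / [1 - phi_11 rho(1)] = [-0.4369 - (0.1779)(0.1779)] / [1 - (0.1779)(0.1779)]
         = -0.46854841 / 0.96835159 = -0.483862.
  Update: phi_21 = phi_11 - phi_22 phi_11 = 0.1779 - (-0.483862)(0.1779) = 0.263979.
Step k = 3:
  phi_33 = [rho(3) - phi_21 rho(2) - phi_22 rho(1)] / [1 - phi_21 rho(1) - phi_22 rho(2)]
    numerator   = -0.4988 - (0.263979)(-0.4369) - (-0.483862)(0.1779) = -0.29738854
    denominator = 1 - (0.263979)(0.1779) - (-0.483862)(-0.4369) = 0.74163888
  phi_33 = -0.29738854 / 0.74163888 = -0.401.
Therefore phi_{33} = -0.4010.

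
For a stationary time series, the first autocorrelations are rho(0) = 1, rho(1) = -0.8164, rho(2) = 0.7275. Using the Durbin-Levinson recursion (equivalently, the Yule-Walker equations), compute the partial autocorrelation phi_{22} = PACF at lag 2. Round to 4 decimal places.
\phi_{22} = 0.1829

The PACF at lag k is phi_{kk}, the last component of the solution
to the Yule-Walker system G_k phi = r_k where
  (G_k)_{ij} = rho(|i - j|), (r_k)_i = rho(i), i,j = 1..k.
Equivalently, Durbin-Levinson gives phi_{kk} iteratively:
  phi_{11} = rho(1)
  phi_{kk} = [rho(k) - sum_{j=1..k-1} phi_{k-1,j} rho(k-j)]
            / [1 - sum_{j=1..k-1} phi_{k-1,j} rho(j)],
  phi_{k,j} = phi_{k-1,j} - phi_{kk} phi_{k-1,k-j},  j = 1..k-1.
Step k = 1:
  phi_11 = rho(1) = -0.8164.
Step k = 2:
  phi_22 = [rho(2) - phi_11 rho(1)] / [1 - phi_11 rho(1)] = [0.7275 - (-0.8164)(-0.8164)] / [1 - (-0.8164)(-0.8164)]
         = 0.06099104 / 0.33349104 = 0.1829.
Therefore phi_{22} = 0.1829.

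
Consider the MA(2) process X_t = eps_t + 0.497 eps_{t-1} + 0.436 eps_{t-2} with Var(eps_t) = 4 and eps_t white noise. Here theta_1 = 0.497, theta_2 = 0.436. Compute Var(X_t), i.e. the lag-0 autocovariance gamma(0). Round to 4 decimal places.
\gamma(0) = 5.7484

For an MA(q) process X_t = eps_t + sum_i theta_i eps_{t-i} with
Var(eps_t) = sigma^2, the variance is
  gamma(0) = sigma^2 * (1 + sum_i theta_i^2).
  sum_i theta_i^2 = (0.497)^2 + (0.436)^2 = 0.247009 + 0.190096 = 0.437105.
  gamma(0) = 4 * (1 + 0.437105) = 4 * 1.437105 = 5.74842, which rounds to 5.7484.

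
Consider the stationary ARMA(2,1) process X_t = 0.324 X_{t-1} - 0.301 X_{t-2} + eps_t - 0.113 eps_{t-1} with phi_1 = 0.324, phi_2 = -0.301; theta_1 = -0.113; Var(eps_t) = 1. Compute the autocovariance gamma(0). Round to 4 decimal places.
\gamma(0) = 1.1213

Multiply the model equation by X_{t-k} and take expectations. With theta_0 = psi_0 = 1 and psi_j the MA(infinity) weights, this gives
  gamma(k) - sum_i phi_i gamma(k-i) = c_k,
  c_k = sigma^2 * sum_{j=k..q} theta_j psi_{j-k}   (c_k = 0 for k > q),
using gamma(-m) = gamma(m).
psi-weights needed (psi_j = theta_j + sum_i phi_i psi_{j-i}):
  psi_1 = theta_1 + phi_1 = -0.113 + (0.324) = 0.211
Right-hand sides:
  c_0 = sigma^2 (1 + theta_1 psi_1) = 1 * (1 + (-0.113)(0.211)) = 1 * 0.976157 = 0.976157
  c_1 = sigma^2 theta_1 = 1 * (-0.113) = -0.113
  c_2 = 0
Equations for k = 0, 1, 2 (AR order 2, c_2 = 0):
  (E0) gamma(0) = phi_1 gamma(1) + phi_2 gamma(2) + c_0
  (E1) gamma(1) = phi_1 gamma(0) + phi_2 gamma(1) + c_1
  (E2) gamma(2) = phi_1 gamma(1) + phi_2 gamma(0)
From (E1): gamma(1) = A gamma(0) + B with
  A = phi_1 / (1 - phi_2) = 0.324 / 1.301 = 0.249039,   B = c_1 / (1 - phi_2) = -0.113 / 1.301 = -0.086856.
Insert (E2) into (E0): gamma(0) (1 - phi_2^2) = phi_1 (1 + phi_2) gamma(1) + c_0.
  phi_1 (1 + phi_2) = (0.324)(0.699) = 0.226476,   1 - phi_2^2 = 0.909399.
Replace gamma(1) by A gamma(0) + B and collect gamma(0):
  gamma(0) [0.909399 - (0.226476)(0.249039)] = (0.226476)(-0.086856) + 0.976157
  gamma(0) * 0.852998 = 0.956486
  gamma(0) = 0.956486 / 0.852998 = 1.121323.
Therefore gamma(0) = 1.1213 (to 4 decimal places).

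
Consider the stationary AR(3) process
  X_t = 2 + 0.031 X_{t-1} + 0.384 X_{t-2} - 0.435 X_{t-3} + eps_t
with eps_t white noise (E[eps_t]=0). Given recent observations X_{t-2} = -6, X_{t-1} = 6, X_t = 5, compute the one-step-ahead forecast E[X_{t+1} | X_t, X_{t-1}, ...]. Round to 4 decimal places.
E[X_{t+1} \mid \mathcal F_t] = 7.0690

For an AR(p) model X_t = c + sum_i phi_i X_{t-i} + eps_t, the
one-step-ahead conditional mean is
  E[X_{t+1} | X_t, ...] = c + sum_i phi_i X_{t+1-i}.
Substitute known values:
  E[X_{t+1} | ...] = 2 + (0.031) * (5) + (0.384) * (6) + (-0.435) * (-6)
                   = 7.0690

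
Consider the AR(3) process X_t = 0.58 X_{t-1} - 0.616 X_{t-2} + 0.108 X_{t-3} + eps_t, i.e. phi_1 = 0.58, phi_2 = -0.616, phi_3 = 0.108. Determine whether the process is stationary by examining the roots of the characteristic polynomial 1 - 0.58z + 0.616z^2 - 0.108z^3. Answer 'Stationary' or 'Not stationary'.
\text{Stationary}

The AR(p) characteristic polynomial is P(z) = 1 - 0.58z + 0.616z^2 - 0.108z^3.
Stationarity requires all roots to lie outside the unit circle, i.e. |z| > 1 for every root.
Degree 3: look for a simple real root z0 first, then factor out (1 - z/z0) and solve the remaining quadratic.
Testing z0 = 5: P(5) = 1 + (-0.58)(5) + (0.616)(5)^2 + (-0.108)(5)^3
  = 1 + (-2.9) + (15.4) + (-13.5) = 0.  So z_0 = 5 is a root, |z_0| = 5.
Divide out the factor (1 - 0.2 z) = (1 - z/z0) (since 1/z0 = 0.2):
  P(z) = (1 - 0.2 z)(1 + (-0.38) z + (0.54) z^2)
  [check: z-coef -0.38 - (0.2) = -0.58; z^2-coef 0.54 - (0.2)(-0.38) = 0.616; z^3-coef -(0.2)(0.54) = -0.108.]
Remaining roots from the quadratic factor 1 + (-0.38) z + (0.54) z^2:
  Set 1 + (-0.38) z + (0.54) z^2 = 0, i.e. a z^2 + b z + c = 0 with a = 0.54, b = -0.38, c = 1.
  Discriminant D = b^2 - 4ac = (-0.38)^2 - 4*(0.54)*1 = 0.1444 - (2.16) = -2.0156.
  D < 0, so the roots are the complex-conjugate pair z = (-b +/- i sqrt(-D)) / (2a) = 0.3519 +/- 1.3146i.
  For a conjugate pair |z|^2 = z * conj(z) = (product of roots) = c/a = 1/(0.54) = 1.851852, so |z| = sqrt(1.851852) = 1.3608 for both roots.
Moduli of all roots: 5.0000, 1.3608, 1.3608.
All moduli strictly greater than 1? Yes.
Verdict: Stationary.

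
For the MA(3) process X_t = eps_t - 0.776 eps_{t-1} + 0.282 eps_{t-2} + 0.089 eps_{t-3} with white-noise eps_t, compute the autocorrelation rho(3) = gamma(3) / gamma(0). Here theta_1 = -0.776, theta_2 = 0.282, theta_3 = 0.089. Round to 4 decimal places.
\rho(3) = 0.0527

For an MA(q) process with theta_0 = 1, the autocovariance is
  gamma(k) = sigma^2 * sum_{i=0..q-k} theta_i * theta_{i+k},
and rho(k) = gamma(k) / gamma(0). Sigma^2 cancels.
  numerator   = (1)*(0.089) = 0.089.
  denominator = (1)^2 + (-0.776)^2 + (0.282)^2 + (0.089)^2 = 1.689621.
  rho(3) = 0.089 / 1.689621 = 0.0527.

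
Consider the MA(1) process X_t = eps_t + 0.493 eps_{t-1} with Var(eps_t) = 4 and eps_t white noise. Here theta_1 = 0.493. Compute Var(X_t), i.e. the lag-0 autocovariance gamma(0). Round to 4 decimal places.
\gamma(0) = 4.9722

For an MA(q) process X_t = eps_t + sum_i theta_i eps_{t-i} with
Var(eps_t) = sigma^2, the variance is
  gamma(0) = sigma^2 * (1 + sum_i theta_i^2).
  sum_i theta_i^2 = (0.493)^2 = 0.243049.
  gamma(0) = 4 * (1 + 0.243049) = 4 * 1.243049 = 4.972196, which rounds to 4.9722.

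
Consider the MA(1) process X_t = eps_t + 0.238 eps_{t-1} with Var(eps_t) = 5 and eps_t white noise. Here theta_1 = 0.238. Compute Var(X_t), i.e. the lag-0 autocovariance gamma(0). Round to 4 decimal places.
\gamma(0) = 5.2832

For an MA(q) process X_t = eps_t + sum_i theta_i eps_{t-i} with
Var(eps_t) = sigma^2, the variance is
  gamma(0) = sigma^2 * (1 + sum_i theta_i^2).
  sum_i theta_i^2 = (0.238)^2 = 0.056644.
  gamma(0) = 5 * (1 + 0.056644) = 5 * 1.056644 = 5.28322, which rounds to 5.2832.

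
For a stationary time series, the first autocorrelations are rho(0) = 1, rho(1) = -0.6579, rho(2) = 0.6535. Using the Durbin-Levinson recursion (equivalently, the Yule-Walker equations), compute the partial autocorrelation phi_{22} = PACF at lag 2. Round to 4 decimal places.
\phi_{22} = 0.3891

The PACF at lag k is phi_{kk}, the last component of the solution
to the Yule-Walker system G_k phi = r_k where
  (G_k)_{ij} = rho(|i - j|), (r_k)_i = rho(i), i,j = 1..k.
Equivalently, Durbin-Levinson gives phi_{kk} iteratively:
  phi_{11} = rho(1)
  phi_{kk} = [rho(k) - sum_{j=1..k-1} phi_{k-1,j} rho(k-j)]
            / [1 - sum_{j=1..k-1} phi_{k-1,j} rho(j)],
  phi_{k,j} = phi_{k-1,j} - phi_{kk} phi_{k-1,k-j},  j = 1..k-1.
Step k = 1:
  phi_11 = rho(1) = -0.6579.
Step k = 2:
  phi_22 = [rho(2) - phi_11 rho(1)] / [1 - phi_11 rho(1)] = [0.6535 - (-0.6579)(-0.6579)] / [1 - (-0.6579)(-0.6579)]
         = 0.22066759 / 0.56716759 = 0.3891.
Therefore phi_{22} = 0.3891.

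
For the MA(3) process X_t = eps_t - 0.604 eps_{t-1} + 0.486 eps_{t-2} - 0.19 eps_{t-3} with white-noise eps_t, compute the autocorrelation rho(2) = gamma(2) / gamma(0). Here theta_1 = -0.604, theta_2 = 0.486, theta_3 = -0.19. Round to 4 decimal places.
\rho(2) = 0.3670

For an MA(q) process with theta_0 = 1, the autocovariance is
  gamma(k) = sigma^2 * sum_{i=0..q-k} theta_i * theta_{i+k},
and rho(k) = gamma(k) / gamma(0). Sigma^2 cancels.
  numerator   = (1)*(0.486) + (-0.604)*(-0.19) = 0.60076.
  denominator = (1)^2 + (-0.604)^2 + (0.486)^2 + (-0.19)^2 = 1.637112.
  rho(2) = 0.60076 / 1.637112 = 0.3670.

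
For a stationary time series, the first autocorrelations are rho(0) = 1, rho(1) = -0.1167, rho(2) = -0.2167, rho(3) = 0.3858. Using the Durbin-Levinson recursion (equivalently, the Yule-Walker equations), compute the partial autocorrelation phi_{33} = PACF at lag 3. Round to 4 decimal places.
\phi_{33} = 0.3510

The PACF at lag k is phi_{kk}, the last component of the solution
to the Yule-Walker system G_k phi = r_k where
  (G_k)_{ij} = rho(|i - j|), (r_k)_i = rho(i), i,j = 1..k.
Equivalently, Durbin-Levinson gives phi_{kk} iteratively:
  phi_{11} = rho(1)
  phi_{kk} = [rho(k) - sum_{j=1..k-1} phi_{k-1,j} rho(k-j)]
            / [1 - sum_{j=1..k-1} phi_{k-1,j} rho(j)],
  phi_{k,j} = phi_{k-1,j} - phi_{kk} phi_{k-1,k-j},  j = 1..k-1.
Step k = 1:
  phi_11 = rho(1) = -0.1167.
Step k = 2:
  phi_22 = [rho(2) - phi_11 rho(1)] / [1 - phi_11 rho(1)] = [-0.2167 - (-0.1167)(-0.1167)] / [1 - (-0.1167)(-0.1167)]
         = -0.23031889 / 0.98638111 = -0.233499.
  Update: phi_21 = phi_11 - phi_22 phi_11 = -0.1167 - (-0.233499)(-0.1167) = -0.143949.
Step k = 3:
  phi_33 = [rho(3) - phi_21 rho(2) - phi_22 rho(1)] / [1 - phi_21 rho(1) - phi_22 rho(2)]
    numerator   = 0.3858 - (-0.143949)(-0.2167) - (-0.233499)(-0.1167) = 0.32735686
    denominator = 1 - (-0.143949)(-0.1167) - (-0.233499)(-0.2167) = 0.93260191
  phi_33 = 0.32735686 / 0.93260191 = 0.351.
Therefore phi_{33} = 0.3510.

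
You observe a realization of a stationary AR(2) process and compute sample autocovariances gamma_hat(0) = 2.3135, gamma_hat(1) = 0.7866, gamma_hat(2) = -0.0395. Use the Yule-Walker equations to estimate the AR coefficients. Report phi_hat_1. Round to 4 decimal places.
\hat\phi_{1} = 0.3910

The Yule-Walker equations for an AR(p) process read, in matrix form,
  Gamma_p phi = r_p,   with   (Gamma_p)_{ij} = gamma(|i - j|),
                       (r_p)_i = gamma(i),   i,j = 1..p.
Substitute the sample gammas (Toeplitz matrix and right-hand side of size 2):
  Gamma_p = [[2.3135, 0.7866], [0.7866, 2.3135]]
  r_p     = [0.7866, -0.0395]
Written out:
  2.3135 phi_1 + 0.7866 phi_2 = 0.7866
  0.7866 phi_1 + 2.3135 phi_2 = -0.0395
Solve by Cramer's rule:
  det = gamma(0)^2 - gamma(1)^2 = (2.3135)^2 - (0.7866)^2 = 5.35228225 - 0.61873956 = 4.73354269
  phi_hat_1 = [gamma(1) gamma(0) - gamma(1) gamma(2)] / det = [(0.7866)(2.3135) - (0.7866)(-0.0395)] / 4.73354269 = 1.8508698 / 4.73354269 = 0.391
  phi_hat_2 = [gamma(0) gamma(2) - gamma(1)^2] / det = [(2.3135)(-0.0395) - (0.7866)^2] / 4.73354269 = -0.71012281 / 4.73354269 = -0.15
So phi_hat = [0.3910, -0.1500].
Therefore phi_hat_1 = 0.3910.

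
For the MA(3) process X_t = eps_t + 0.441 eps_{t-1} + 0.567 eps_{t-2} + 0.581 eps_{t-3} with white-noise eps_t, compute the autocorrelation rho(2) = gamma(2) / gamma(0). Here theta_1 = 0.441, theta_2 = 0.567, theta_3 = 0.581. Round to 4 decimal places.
\rho(2) = 0.4441

For an MA(q) process with theta_0 = 1, the autocovariance is
  gamma(k) = sigma^2 * sum_{i=0..q-k} theta_i * theta_{i+k},
and rho(k) = gamma(k) / gamma(0). Sigma^2 cancels.
  numerator   = (1)*(0.567) + (0.441)*(0.581) = 0.823221.
  denominator = (1)^2 + (0.441)^2 + (0.567)^2 + (0.581)^2 = 1.853531.
  rho(2) = 0.823221 / 1.853531 = 0.4441.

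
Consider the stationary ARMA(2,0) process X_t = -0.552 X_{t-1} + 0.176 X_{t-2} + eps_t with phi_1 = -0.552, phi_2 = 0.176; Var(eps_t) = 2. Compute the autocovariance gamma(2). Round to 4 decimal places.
\gamma(2) = 2.0435

Multiply the model equation by X_{t-k} and take expectations. With theta_0 = psi_0 = 1 and psi_j the MA(infinity) weights, this gives
  gamma(k) - sum_i phi_i gamma(k-i) = c_k,
  c_k = sigma^2 * sum_{j=k..q} theta_j psi_{j-k}   (c_k = 0 for k > q),
using gamma(-m) = gamma(m).
Pure AR (q = 0): c_0 = sigma^2 = 2, c_k = 0 for k >= 1.
Equations for k = 0, 1, 2 (AR order 2, c_2 = 0):
  (E0) gamma(0) = phi_1 gamma(1) + phi_2 gamma(2) + c_0
  (E1) gamma(1) = phi_1 gamma(0) + phi_2 gamma(1) + c_1
  (E2) gamma(2) = phi_1 gamma(1) + phi_2 gamma(0)
From (E1): gamma(1) = A gamma(0) + B with
  A = phi_1 / (1 - phi_2) = -0.552 / 0.824 = -0.669903,   B = c_1 / (1 - phi_2) = 0 / 0.824 = 0.
Insert (E2) into (E0): gamma(0) (1 - phi_2^2) = phi_1 (1 + phi_2) gamma(1) + c_0.
  phi_1 (1 + phi_2) = (-0.552)(1.176) = -0.649152,   1 - phi_2^2 = 0.969024.
Replace gamma(1) by A gamma(0) + B and collect gamma(0):
  gamma(0) [0.969024 - (-0.649152)(-0.669903)] = c_0 = 2
  gamma(0) * 0.534155 = 2
  gamma(0) = 2 / 0.534155 = 3.74423.
  gamma(1) = A gamma(0) = (-0.669903)(3.74423) = -2.508271.
  gamma(2) = phi_1 gamma(1) + phi_2 gamma(0) = (-0.552)(-2.508271) + (0.176)(3.74423) = 2.04355.
Therefore gamma(2) = 2.0435 (to 4 decimal places).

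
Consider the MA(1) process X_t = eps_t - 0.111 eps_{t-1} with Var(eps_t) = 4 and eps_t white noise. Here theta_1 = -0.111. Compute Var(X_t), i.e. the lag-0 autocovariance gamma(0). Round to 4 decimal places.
\gamma(0) = 4.0493

For an MA(q) process X_t = eps_t + sum_i theta_i eps_{t-i} with
Var(eps_t) = sigma^2, the variance is
  gamma(0) = sigma^2 * (1 + sum_i theta_i^2).
  sum_i theta_i^2 = (-0.111)^2 = 0.012321.
  gamma(0) = 4 * (1 + 0.012321) = 4 * 1.012321 = 4.049284, which rounds to 4.0493.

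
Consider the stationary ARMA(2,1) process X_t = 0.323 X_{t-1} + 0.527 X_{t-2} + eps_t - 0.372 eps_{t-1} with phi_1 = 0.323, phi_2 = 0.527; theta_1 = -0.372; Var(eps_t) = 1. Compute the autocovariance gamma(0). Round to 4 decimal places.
\gamma(0) = 1.6352

Multiply the model equation by X_{t-k} and take expectations. With theta_0 = psi_0 = 1 and psi_j the MA(infinity) weights, this gives
  gamma(k) - sum_i phi_i gamma(k-i) = c_k,
  c_k = sigma^2 * sum_{j=k..q} theta_j psi_{j-k}   (c_k = 0 for k > q),
using gamma(-m) = gamma(m).
psi-weights needed (psi_j = theta_j + sum_i phi_i psi_{j-i}):
  psi_1 = theta_1 + phi_1 = -0.372 + (0.323) = -0.049
Right-hand sides:
  c_0 = sigma^2 (1 + theta_1 psi_1) = 1 * (1 + (-0.372)(-0.049)) = 1 * 1.018228 = 1.018228
  c_1 = sigma^2 theta_1 = 1 * (-0.372) = -0.372
  c_2 = 0
Equations for k = 0, 1, 2 (AR order 2, c_2 = 0):
  (E0) gamma(0) = phi_1 gamma(1) + phi_2 gamma(2) + c_0
  (E1) gamma(1) = phi_1 gamma(0) + phi_2 gamma(1) + c_1
  (E2) gamma(2) = phi_1 gamma(1) + phi_2 gamma(0)
From (E1): gamma(1) = A gamma(0) + B with
  A = phi_1 / (1 - phi_2) = 0.323 / 0.473 = 0.682875,   B = c_1 / (1 - phi_2) = -0.372 / 0.473 = -0.786469.
Insert (E2) into (E0): gamma(0) (1 - phi_2^2) = phi_1 (1 + phi_2) gamma(1) + c_0.
  phi_1 (1 + phi_2) = (0.323)(1.527) = 0.493221,   1 - phi_2^2 = 0.722271.
Replace gamma(1) by A gamma(0) + B and collect gamma(0):
  gamma(0) [0.722271 - (0.493221)(0.682875)] = (0.493221)(-0.786469) + 1.018228
  gamma(0) * 0.385463 = 0.630325
  gamma(0) = 0.630325 / 0.385463 = 1.635243.
Therefore gamma(0) = 1.6352 (to 4 decimal places).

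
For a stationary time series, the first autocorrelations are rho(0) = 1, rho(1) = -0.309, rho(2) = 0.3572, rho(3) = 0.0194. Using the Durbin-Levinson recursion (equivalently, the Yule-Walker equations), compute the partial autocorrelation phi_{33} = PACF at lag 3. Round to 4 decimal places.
\phi_{33} = 0.2259

The PACF at lag k is phi_{kk}, the last component of the solution
to the Yule-Walker system G_k phi = r_k where
  (G_k)_{ij} = rho(|i - j|), (r_k)_i = rho(i), i,j = 1..k.
Equivalently, Durbin-Levinson gives phi_{kk} iteratively:
  phi_{11} = rho(1)
  phi_{kk} = [rho(k) - sum_{j=1..k-1} phi_{k-1,j} rho(k-j)]
            / [1 - sum_{j=1..k-1} phi_{k-1,j} rho(j)],
  phi_{k,j} = phi_{k-1,j} - phi_{kk} phi_{k-1,k-j},  j = 1..k-1.
Step k = 1:
  phi_11 = rho(1) = -0.309.
Step k = 2:
  phi_22 = [rho(2) - phi_11 rho(1)] / [1 - phi_11 rho(1)] = [0.3572 - (-0.309)(-0.309)] / [1 - (-0.309)(-0.309)]
         = 0.261719 / 0.904519 = 0.289346.
  Update: phi_21 = phi_11 - phi_22 phi_11 = -0.309 - (0.289346)(-0.309) = -0.219592.
Step k = 3:
  phi_33 = [rho(3) - phi_21 rho(2) - phi_22 rho(1)] / [1 - phi_21 rho(1) - phi_22 rho(2)]
    numerator   = 0.0194 - (-0.219592)(0.3572) - (0.289346)(-0.309) = 0.18724622
    denominator = 1 - (-0.219592)(-0.309) - (0.289346)(0.3572) = 0.82879164
  phi_33 = 0.18724622 / 0.82879164 = 0.2259.
Therefore phi_{33} = 0.2259.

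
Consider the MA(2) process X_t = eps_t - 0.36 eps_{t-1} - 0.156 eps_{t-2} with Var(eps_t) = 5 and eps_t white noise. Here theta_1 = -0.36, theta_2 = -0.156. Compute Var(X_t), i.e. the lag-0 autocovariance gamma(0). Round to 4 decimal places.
\gamma(0) = 5.7697

For an MA(q) process X_t = eps_t + sum_i theta_i eps_{t-i} with
Var(eps_t) = sigma^2, the variance is
  gamma(0) = sigma^2 * (1 + sum_i theta_i^2).
  sum_i theta_i^2 = (-0.36)^2 + (-0.156)^2 = 0.1296 + 0.024336 = 0.153936.
  gamma(0) = 5 * (1 + 0.153936) = 5 * 1.153936 = 5.76968, which rounds to 5.7697.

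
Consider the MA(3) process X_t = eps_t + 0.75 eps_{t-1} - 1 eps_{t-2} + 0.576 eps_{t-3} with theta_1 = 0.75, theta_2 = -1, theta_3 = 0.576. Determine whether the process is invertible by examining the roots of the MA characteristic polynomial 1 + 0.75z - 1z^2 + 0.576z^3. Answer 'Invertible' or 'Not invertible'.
\text{Not invertible}

The MA(q) characteristic polynomial is P(z) = 1 + 0.75z - 1z^2 + 0.576z^3.
Invertibility requires all roots to lie outside the unit circle, i.e. |z| > 1 for every root.
Degree 3: look for a simple real root z0 first, then factor out (1 - z/z0) and solve the remaining quadratic.
Testing z0 = -0.625: P(-0.625) = 1 + (0.75)(-0.625) + (-1)(-0.625)^2 + (0.576)(-0.625)^3
  = 1 + (-0.46875) + (-0.390625) + (-0.140625) = 0.  So z_0 = -0.625 is a root, |z_0| = 0.625.
Divide out the factor (1 + 1.6 z) = (1 - z/z0) (since 1/z0 = -1.6):
  P(z) = (1 + 1.6 z)(1 + (-0.85) z + (0.36) z^2)
  [check: z-coef -0.85 - (-1.6) = 0.75; z^2-coef 0.36 - (-1.6)(-0.85) = -1; z^3-coef -(-1.6)(0.36) = 0.576.]
Remaining roots from the quadratic factor 1 + (-0.85) z + (0.36) z^2:
  Set 1 + (-0.85) z + (0.36) z^2 = 0, i.e. a z^2 + b z + c = 0 with a = 0.36, b = -0.85, c = 1.
  Discriminant D = b^2 - 4ac = (-0.85)^2 - 4*(0.36)*1 = 0.7225 - (1.44) = -0.7175.
  D < 0, so the roots are the complex-conjugate pair z = (-b +/- i sqrt(-D)) / (2a) = 1.1806 +/- 1.1765i.
  For a conjugate pair |z|^2 = z * conj(z) = (product of roots) = c/a = 1/(0.36) = 2.777778, so |z| = sqrt(2.777778) = 1.6667 for both roots.
Moduli of all roots: 0.6250, 1.6667, 1.6667.
All moduli strictly greater than 1? No.
Verdict: Not invertible.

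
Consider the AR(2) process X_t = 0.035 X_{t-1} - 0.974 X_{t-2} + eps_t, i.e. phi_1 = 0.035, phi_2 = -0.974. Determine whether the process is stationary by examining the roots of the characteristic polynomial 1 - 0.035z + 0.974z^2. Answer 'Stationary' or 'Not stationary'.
\text{Stationary}

The AR(p) characteristic polynomial is P(z) = 1 - 0.035z + 0.974z^2.
Stationarity requires all roots to lie outside the unit circle, i.e. |z| > 1 for every root.
Set 1 + (-0.035) z + (0.974) z^2 = 0, i.e. a z^2 + b z + c = 0 with a = 0.974, b = -0.035, c = 1.
Discriminant D = b^2 - 4ac = (-0.035)^2 - 4*(0.974)*1 = 0.001225 - (3.896) = -3.894775.
D < 0, so the roots are the complex-conjugate pair z = (-b +/- i sqrt(-D)) / (2a) = 0.018 +/- 1.0131i.
For a conjugate pair |z|^2 = z * conj(z) = (product of roots) = c/a = 1/(0.974) = 1.026694, so |z| = sqrt(1.026694) = 1.0133 for both roots.
Moduli of all roots: 1.0133, 1.0133.
All moduli strictly greater than 1? Yes.
Verdict: Stationary.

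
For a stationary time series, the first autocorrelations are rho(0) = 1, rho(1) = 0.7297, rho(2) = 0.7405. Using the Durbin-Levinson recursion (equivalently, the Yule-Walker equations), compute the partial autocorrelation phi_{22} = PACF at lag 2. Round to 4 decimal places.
\phi_{22} = 0.4450

The PACF at lag k is phi_{kk}, the last component of the solution
to the Yule-Walker system G_k phi = r_k where
  (G_k)_{ij} = rho(|i - j|), (r_k)_i = rho(i), i,j = 1..k.
Equivalently, Durbin-Levinson gives phi_{kk} iteratively:
  phi_{11} = rho(1)
  phi_{kk} = [rho(k) - sum_{j=1..k-1} phi_{k-1,j} rho(k-j)]
            / [1 - sum_{j=1..k-1} phi_{k-1,j} rho(j)],
  phi_{k,j} = phi_{k-1,j} - phi_{kk} phi_{k-1,k-j},  j = 1..k-1.
Step k = 1:
  phi_11 = rho(1) = 0.7297.
Step k = 2:
  phi_22 = [rho(2) - phi_11 rho(1)] / [1 - phi_11 rho(1)] = [0.7405 - (0.7297)(0.7297)] / [1 - (0.7297)(0.7297)]
         = 0.20803791 / 0.46753791 = 0.445.
Therefore phi_{22} = 0.4450.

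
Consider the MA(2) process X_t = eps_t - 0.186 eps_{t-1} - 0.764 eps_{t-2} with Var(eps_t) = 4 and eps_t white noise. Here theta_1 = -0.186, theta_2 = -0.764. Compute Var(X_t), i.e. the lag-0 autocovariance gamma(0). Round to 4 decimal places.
\gamma(0) = 6.4732

For an MA(q) process X_t = eps_t + sum_i theta_i eps_{t-i} with
Var(eps_t) = sigma^2, the variance is
  gamma(0) = sigma^2 * (1 + sum_i theta_i^2).
  sum_i theta_i^2 = (-0.186)^2 + (-0.764)^2 = 0.034596 + 0.583696 = 0.618292.
  gamma(0) = 4 * (1 + 0.618292) = 4 * 1.618292 = 6.473168, which rounds to 6.4732.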